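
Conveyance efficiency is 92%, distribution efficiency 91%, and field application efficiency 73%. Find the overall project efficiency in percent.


Ec = 0.92, Eb = 0.91, Ea = 0.73
E = 0.92 * 0.91 * 0.73 * 100 = 61.1156%

61.1156 %


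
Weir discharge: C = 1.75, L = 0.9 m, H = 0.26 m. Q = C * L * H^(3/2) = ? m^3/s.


Q = C * L * H^(3/2) = 1.75 * 0.9 * 0.26^1.5 = 1.75 * 0.9 * 0.132575

0.2088 m^3/s


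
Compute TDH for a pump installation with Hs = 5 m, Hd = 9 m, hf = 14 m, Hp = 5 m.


TDH = Hs + Hd + hf + Hp = 5 + 9 + 14 + 5 = 33

33 m


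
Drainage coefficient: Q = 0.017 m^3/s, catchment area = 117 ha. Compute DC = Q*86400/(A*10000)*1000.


DC = Q * 86400 / (A * 10000) * 1000
DC = 0.017 * 86400 / (117 * 10000) * 1000
DC = 1468800.0000 / 1170000

1.2554 mm/day


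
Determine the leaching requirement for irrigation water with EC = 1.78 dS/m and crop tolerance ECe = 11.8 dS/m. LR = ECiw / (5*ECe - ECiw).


LR = ECiw / (5*ECe - ECiw)
LR = 1.78 / (5*11.8 - 1.78)
LR = 1.78 / 57.2200

0.0311


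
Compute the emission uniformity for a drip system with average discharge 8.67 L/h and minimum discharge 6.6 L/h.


EU = (q_min/q_avg)*100 = (6.6/8.67)*100 = 76.1246%

76.1246 %


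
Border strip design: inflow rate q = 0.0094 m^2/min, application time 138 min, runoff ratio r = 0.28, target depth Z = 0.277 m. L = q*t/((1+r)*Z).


L = q*t/((1+r)*Z)
L = 0.0094*138/((1+0.28)*0.277)
L = 1.2972/0.35456

3.6586 m


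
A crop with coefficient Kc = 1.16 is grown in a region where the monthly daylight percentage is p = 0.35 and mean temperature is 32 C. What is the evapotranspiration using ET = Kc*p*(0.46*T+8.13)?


ET = Kc * p * (0.46*T + 8.13)
ET = 1.16 * 0.35 * (0.46*32 + 8.13)
ET = 1.16 * 0.35 * 22.8500

9.2771 mm/day


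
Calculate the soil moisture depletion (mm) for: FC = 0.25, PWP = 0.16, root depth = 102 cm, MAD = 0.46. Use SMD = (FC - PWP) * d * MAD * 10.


SMD = (FC - PWP) * d * MAD * 10
SMD = (0.25 - 0.16) * 102 * 0.46 * 10
SMD = 0.0900 * 102 * 0.46 * 10

42.2280 mm


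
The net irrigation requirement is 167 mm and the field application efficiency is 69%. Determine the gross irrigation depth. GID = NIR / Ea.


Ea = 69% = 0.69
GID = NIR / Ea = 167 / 0.69 = 242.0290 mm

242.0290 mm


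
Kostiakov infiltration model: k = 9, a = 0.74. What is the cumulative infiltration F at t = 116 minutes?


F = k * t^a = 9 * 116^0.74
F = 9 * 33.705355

303.3482 mm


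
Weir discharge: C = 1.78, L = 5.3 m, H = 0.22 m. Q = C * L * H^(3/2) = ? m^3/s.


Q = C * L * H^(3/2) = 1.78 * 5.3 * 0.22^1.5 = 1.78 * 5.3 * 0.103189

0.9735 m^3/s


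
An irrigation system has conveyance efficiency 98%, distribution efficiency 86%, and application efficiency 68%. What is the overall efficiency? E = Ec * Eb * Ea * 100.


Ec = 0.98, Eb = 0.86, Ea = 0.68
E = 0.98 * 0.86 * 0.68 * 100 = 57.3104%

57.3104 %


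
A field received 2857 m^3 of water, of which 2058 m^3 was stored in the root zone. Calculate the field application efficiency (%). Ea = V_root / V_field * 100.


Ea = V_root / V_field * 100 = 2058 / 2857 * 100 = 72.0336%

72.0336 %


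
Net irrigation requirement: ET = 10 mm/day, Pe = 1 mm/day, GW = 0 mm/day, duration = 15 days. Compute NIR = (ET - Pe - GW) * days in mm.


Daily deficit = ET - Pe - GW = 10 - 1 - 0 = 9 mm/day
NIR = 9 * 15 = 135 mm

135.0000 mm


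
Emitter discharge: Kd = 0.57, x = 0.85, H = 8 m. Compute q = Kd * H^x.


q = Kd * H^x = 0.57 * 8^0.85 = 0.57 * 5.856343

3.3381 L/h


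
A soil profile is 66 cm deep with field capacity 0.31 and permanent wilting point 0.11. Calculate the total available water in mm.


AWC = (FC - PWP) * d * 10
AWC = (0.31 - 0.11) * 66 * 10
AWC = 0.2000 * 66 * 10

132.0000 mm


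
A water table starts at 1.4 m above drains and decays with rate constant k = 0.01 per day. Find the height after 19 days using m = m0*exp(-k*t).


m = m0 * exp(-k*t)
m = 1.4 * exp(-0.01 * 19)
m = 1.4 * exp(-0.1900)

1.1577 m


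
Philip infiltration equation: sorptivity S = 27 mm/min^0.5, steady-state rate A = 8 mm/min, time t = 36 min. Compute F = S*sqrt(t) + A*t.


F = S*sqrt(t) + A*t
F = 27*sqrt(36) + 8*36
F = 27*6.000000 + 288

450.0000 mm


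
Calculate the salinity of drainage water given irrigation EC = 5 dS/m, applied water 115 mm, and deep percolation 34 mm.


EC_dw = EC_iw * D_iw / D_dw
EC_dw = 5 * 115 / 34
EC_dw = 575 / 34

16.9118 dS/m


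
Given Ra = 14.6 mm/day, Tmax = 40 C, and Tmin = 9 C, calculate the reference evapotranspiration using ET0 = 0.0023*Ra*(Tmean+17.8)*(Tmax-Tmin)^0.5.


Tmean = (Tmax + Tmin)/2 = (40 + 9)/2 = 24.5
ET0 = 0.0023 * 14.6 * (24.5 + 17.8) * sqrt(40 - 9)
ET0 = 0.0023 * 14.6 * 42.3 * 5.567764

7.9086 mm/day


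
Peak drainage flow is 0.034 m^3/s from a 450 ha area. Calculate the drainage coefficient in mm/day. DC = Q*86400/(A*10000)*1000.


DC = Q * 86400 / (A * 10000) * 1000
DC = 0.034 * 86400 / (450 * 10000) * 1000
DC = 2937600.0000 / 4500000

0.6528 mm/day


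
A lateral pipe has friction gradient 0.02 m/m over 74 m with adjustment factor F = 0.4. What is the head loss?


hf = J * L * F = 0.02 * 74 * 0.4 = 0.5920 m

0.5920 m


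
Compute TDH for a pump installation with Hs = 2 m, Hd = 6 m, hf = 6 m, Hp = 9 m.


TDH = Hs + Hd + hf + Hp = 2 + 6 + 6 + 9 = 23

23 m


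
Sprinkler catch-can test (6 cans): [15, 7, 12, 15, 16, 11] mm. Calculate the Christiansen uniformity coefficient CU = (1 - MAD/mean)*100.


mean = 12.666667 mm
MAD = 2.666667 mm
CU = (1 - 2.666667/12.666667)*100

78.9474 %


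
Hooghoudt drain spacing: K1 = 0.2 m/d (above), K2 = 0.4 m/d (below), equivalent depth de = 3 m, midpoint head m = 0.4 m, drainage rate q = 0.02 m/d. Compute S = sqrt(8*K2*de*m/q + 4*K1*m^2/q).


S^2 = 8*K2*de*m/q + 4*K1*m^2/q
S^2 = 8*0.4*3*0.4/0.02 + 4*0.2*0.4^2/0.02
S = sqrt(198.4000)

14.0855 m


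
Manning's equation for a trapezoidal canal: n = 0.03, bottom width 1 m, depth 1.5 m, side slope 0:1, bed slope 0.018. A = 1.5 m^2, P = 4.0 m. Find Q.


R = A/P = 1.5/4.0 = 0.375000
Q = (1/0.03) * 1.5 * 0.375000^(2/3) * 0.018^0.5

3.4884 m^3/s


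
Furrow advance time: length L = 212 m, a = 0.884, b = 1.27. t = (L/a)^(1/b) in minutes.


t = (L/a)^(1/b)
t = (212/0.884)^(1/1.27)
t = 239.819005^(1/1.27)

74.8039 min


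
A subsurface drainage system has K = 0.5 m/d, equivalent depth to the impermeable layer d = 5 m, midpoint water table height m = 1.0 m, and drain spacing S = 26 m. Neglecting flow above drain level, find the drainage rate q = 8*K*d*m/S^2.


q = 8*K*d*m/S^2
q = 8*0.5*5*1.0/26^2
q = 20.0000 / 676

0.0296 m/d


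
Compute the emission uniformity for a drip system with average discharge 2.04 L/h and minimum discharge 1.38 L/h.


EU = (q_min/q_avg)*100 = (1.38/2.04)*100 = 67.6471%

67.6471 %


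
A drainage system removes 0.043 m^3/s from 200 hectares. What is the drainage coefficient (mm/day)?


DC = Q * 86400 / (A * 10000) * 1000
DC = 0.043 * 86400 / (200 * 10000) * 1000
DC = 3715200.0000 / 2000000

1.8576 mm/day


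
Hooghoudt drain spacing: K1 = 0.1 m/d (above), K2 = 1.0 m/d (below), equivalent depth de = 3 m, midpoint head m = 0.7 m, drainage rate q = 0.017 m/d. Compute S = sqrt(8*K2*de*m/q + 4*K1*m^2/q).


S^2 = 8*K2*de*m/q + 4*K1*m^2/q
S^2 = 8*1.0*3*0.7/0.017 + 4*0.1*0.7^2/0.017
S = sqrt(999.7647)

31.6191 m


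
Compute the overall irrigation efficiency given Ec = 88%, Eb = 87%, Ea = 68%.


Ec = 0.88, Eb = 0.87, Ea = 0.68
E = 0.88 * 0.87 * 0.68 * 100 = 52.0608%

52.0608 %


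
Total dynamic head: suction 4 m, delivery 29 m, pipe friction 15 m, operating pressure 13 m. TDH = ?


TDH = Hs + Hd + hf + Hp = 4 + 29 + 15 + 13 = 61

61 m


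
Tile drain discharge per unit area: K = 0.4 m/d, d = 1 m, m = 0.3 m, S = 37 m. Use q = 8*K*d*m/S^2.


q = 8*K*d*m/S^2
q = 8*0.4*1*0.3/37^2
q = 0.9600 / 1369

7.0124e-04 m/d


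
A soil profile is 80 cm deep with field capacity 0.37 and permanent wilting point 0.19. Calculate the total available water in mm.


AWC = (FC - PWP) * d * 10
AWC = (0.37 - 0.19) * 80 * 10
AWC = 0.1800 * 80 * 10

144.0000 mm


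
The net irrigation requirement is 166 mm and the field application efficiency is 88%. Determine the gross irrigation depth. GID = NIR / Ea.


Ea = 88% = 0.88
GID = NIR / Ea = 166 / 0.88 = 188.6364 mm

188.6364 mm


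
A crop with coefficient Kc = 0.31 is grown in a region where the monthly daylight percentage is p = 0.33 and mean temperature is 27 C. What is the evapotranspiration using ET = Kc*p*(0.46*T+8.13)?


ET = Kc * p * (0.46*T + 8.13)
ET = 0.31 * 0.33 * (0.46*27 + 8.13)
ET = 0.31 * 0.33 * 20.5500

2.1023 mm/day


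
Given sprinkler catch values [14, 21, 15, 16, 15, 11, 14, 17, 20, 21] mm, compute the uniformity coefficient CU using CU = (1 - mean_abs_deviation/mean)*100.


mean = 16.400000 mm
MAD = 2.680000 mm
CU = (1 - 2.680000/16.400000)*100

83.6585 %


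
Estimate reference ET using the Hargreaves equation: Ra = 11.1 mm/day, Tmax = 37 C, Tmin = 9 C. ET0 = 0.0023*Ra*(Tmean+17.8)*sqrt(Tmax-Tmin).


Tmean = (Tmax + Tmin)/2 = (37 + 9)/2 = 23.0
ET0 = 0.0023 * 11.1 * (23.0 + 17.8) * sqrt(37 - 9)
ET0 = 0.0023 * 11.1 * 40.8 * 5.291503

5.5118 mm/day


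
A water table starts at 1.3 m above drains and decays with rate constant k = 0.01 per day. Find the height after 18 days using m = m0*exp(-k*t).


m = m0 * exp(-k*t)
m = 1.3 * exp(-0.01 * 18)
m = 1.3 * exp(-0.1800)

1.0859 m


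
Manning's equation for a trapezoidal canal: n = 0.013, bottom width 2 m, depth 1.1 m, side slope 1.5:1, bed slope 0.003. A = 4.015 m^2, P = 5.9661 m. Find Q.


R = A/P = 4.015/5.9661 = 0.672969
Q = (1/0.013) * 4.015 * 0.672969^(2/3) * 0.003^0.5

12.9907 m^3/s


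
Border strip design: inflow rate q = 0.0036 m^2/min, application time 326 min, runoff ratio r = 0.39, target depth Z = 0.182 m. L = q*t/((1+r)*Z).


L = q*t/((1+r)*Z)
L = 0.0036*326/((1+0.39)*0.182)
L = 1.1736/0.25298

4.6391 m


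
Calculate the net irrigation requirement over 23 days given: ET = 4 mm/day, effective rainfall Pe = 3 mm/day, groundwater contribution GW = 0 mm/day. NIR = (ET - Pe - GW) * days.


Daily deficit = ET - Pe - GW = 4 - 3 - 0 = 1 mm/day
NIR = 1 * 23 = 23 mm

23.0000 mm


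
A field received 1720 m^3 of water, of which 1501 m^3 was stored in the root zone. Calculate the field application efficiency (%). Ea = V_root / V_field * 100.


Ea = V_root / V_field * 100 = 1501 / 1720 * 100 = 87.2674%

87.2674 %


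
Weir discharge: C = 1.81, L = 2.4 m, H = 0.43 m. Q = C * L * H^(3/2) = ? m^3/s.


Q = C * L * H^(3/2) = 1.81 * 2.4 * 0.43^1.5 = 1.81 * 2.4 * 0.281970

1.2249 m^3/s


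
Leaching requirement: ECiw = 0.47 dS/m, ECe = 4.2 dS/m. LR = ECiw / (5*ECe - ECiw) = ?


LR = ECiw / (5*ECe - ECiw)
LR = 0.47 / (5*4.2 - 0.47)
LR = 0.47 / 20.5300

0.0229


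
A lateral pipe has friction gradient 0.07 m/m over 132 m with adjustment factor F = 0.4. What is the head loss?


hf = J * L * F = 0.07 * 132 * 0.4 = 3.6960 m

3.6960 m


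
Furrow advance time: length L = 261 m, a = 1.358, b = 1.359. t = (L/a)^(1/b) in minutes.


t = (L/a)^(1/b)
t = (261/1.358)^(1/1.359)
t = 192.194404^(1/1.359)

47.9134 min


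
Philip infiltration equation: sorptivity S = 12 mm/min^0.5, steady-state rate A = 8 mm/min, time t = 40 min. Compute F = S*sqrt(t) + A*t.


F = S*sqrt(t) + A*t
F = 12*sqrt(40) + 8*40
F = 12*6.324555 + 320

395.8947 mm


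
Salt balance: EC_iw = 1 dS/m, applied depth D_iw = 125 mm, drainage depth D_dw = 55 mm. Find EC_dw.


EC_dw = EC_iw * D_iw / D_dw
EC_dw = 1 * 125 / 55
EC_dw = 125 / 55

2.2727 dS/m


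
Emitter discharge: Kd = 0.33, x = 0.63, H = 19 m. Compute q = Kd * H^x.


q = Kd * H^x = 0.33 * 19^0.63 = 0.33 * 6.391676

2.1093 L/h


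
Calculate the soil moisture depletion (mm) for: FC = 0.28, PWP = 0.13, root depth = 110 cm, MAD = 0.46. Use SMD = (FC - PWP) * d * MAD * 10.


SMD = (FC - PWP) * d * MAD * 10
SMD = (0.28 - 0.13) * 110 * 0.46 * 10
SMD = 0.1500 * 110 * 0.46 * 10

75.9000 mm


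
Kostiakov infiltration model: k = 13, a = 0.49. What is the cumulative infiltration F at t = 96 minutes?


F = k * t^a = 13 * 96^0.49
F = 13 * 9.360799

121.6904 mm


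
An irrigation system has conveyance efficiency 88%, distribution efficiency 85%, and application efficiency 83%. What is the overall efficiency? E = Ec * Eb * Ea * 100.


Ec = 0.88, Eb = 0.85, Ea = 0.83
E = 0.88 * 0.85 * 0.83 * 100 = 62.0840%

62.0840 %


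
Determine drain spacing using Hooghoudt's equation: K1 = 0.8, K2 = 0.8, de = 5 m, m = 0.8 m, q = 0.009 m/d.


S^2 = 8*K2*de*m/q + 4*K1*m^2/q
S^2 = 8*0.8*5*0.8/0.009 + 4*0.8*0.8^2/0.009
S = sqrt(3072.0000)

55.4256 m


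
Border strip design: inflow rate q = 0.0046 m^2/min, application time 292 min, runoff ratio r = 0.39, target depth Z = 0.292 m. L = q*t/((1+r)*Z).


L = q*t/((1+r)*Z)
L = 0.0046*292/((1+0.39)*0.292)
L = 1.3432/0.40588

3.3094 m


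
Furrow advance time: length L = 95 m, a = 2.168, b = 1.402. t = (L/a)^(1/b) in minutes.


t = (L/a)^(1/b)
t = (95/2.168)^(1/1.402)
t = 43.819188^(1/1.402)

14.8233 min


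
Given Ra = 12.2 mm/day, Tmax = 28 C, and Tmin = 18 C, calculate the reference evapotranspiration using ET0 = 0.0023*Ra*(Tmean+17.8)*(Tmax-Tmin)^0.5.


Tmean = (Tmax + Tmin)/2 = (28 + 18)/2 = 23.0
ET0 = 0.0023 * 12.2 * (23.0 + 17.8) * sqrt(28 - 18)
ET0 = 0.0023 * 12.2 * 40.8 * 3.162278

3.6203 mm/day


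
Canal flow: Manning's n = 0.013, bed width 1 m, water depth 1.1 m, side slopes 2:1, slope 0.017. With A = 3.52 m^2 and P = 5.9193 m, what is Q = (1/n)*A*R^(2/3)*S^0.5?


R = A/P = 3.52/5.9193 = 0.594665
Q = (1/0.013) * 3.52 * 0.594665^(2/3) * 0.017^0.5

24.9654 m^3/s


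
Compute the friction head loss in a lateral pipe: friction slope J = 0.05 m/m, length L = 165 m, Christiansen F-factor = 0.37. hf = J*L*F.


hf = J * L * F = 0.05 * 165 * 0.37 = 3.0525 m

3.0525 m


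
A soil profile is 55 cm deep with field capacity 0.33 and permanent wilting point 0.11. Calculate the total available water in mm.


AWC = (FC - PWP) * d * 10
AWC = (0.33 - 0.11) * 55 * 10
AWC = 0.2200 * 55 * 10

121.0000 mm


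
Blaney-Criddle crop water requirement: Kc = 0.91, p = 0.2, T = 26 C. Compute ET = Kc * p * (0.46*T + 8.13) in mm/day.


ET = Kc * p * (0.46*T + 8.13)
ET = 0.91 * 0.2 * (0.46*26 + 8.13)
ET = 0.91 * 0.2 * 20.0900

3.6564 mm/day


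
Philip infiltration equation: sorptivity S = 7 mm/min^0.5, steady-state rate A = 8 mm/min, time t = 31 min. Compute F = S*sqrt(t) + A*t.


F = S*sqrt(t) + A*t
F = 7*sqrt(31) + 8*31
F = 7*5.567764 + 248

286.9743 mm


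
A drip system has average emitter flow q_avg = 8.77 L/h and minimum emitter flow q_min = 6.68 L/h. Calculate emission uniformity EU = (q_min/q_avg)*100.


EU = (q_min/q_avg)*100 = (6.68/8.77)*100 = 76.1688%

76.1688 %


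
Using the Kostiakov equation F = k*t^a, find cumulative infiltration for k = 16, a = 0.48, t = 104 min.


F = k * t^a = 16 * 104^0.48
F = 16 * 9.293429

148.6949 mm


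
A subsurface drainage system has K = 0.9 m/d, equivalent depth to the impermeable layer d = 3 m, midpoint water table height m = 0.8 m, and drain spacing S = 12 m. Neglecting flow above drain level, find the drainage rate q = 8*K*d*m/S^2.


q = 8*K*d*m/S^2
q = 8*0.9*3*0.8/12^2
q = 17.2800 / 144

0.1200 m/d


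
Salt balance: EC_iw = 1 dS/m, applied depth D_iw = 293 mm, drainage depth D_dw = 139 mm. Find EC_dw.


EC_dw = EC_iw * D_iw / D_dw
EC_dw = 1 * 293 / 139
EC_dw = 293 / 139

2.1079 dS/m


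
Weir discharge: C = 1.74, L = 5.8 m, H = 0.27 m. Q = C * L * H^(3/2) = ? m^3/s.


Q = C * L * H^(3/2) = 1.74 * 5.8 * 0.27^1.5 = 1.74 * 5.8 * 0.140296

1.4159 m^3/s


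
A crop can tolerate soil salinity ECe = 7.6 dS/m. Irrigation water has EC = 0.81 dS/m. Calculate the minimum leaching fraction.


LR = ECiw / (5*ECe - ECiw)
LR = 0.81 / (5*7.6 - 0.81)
LR = 0.81 / 37.1900

0.0218


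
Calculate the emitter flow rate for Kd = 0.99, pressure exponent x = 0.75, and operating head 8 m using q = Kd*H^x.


q = Kd * H^x = 0.99 * 8^0.75 = 0.99 * 4.756828

4.7093 L/h


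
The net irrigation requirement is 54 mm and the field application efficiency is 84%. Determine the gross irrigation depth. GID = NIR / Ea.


Ea = 84% = 0.84
GID = NIR / Ea = 54 / 0.84 = 64.2857 mm

64.2857 mm


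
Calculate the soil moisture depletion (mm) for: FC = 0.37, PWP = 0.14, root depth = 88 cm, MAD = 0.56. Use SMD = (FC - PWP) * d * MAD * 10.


SMD = (FC - PWP) * d * MAD * 10
SMD = (0.37 - 0.14) * 88 * 0.56 * 10
SMD = 0.2300 * 88 * 0.56 * 10

113.3440 mm


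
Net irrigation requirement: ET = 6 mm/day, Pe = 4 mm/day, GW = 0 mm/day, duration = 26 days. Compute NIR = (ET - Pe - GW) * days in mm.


Daily deficit = ET - Pe - GW = 6 - 4 - 0 = 2 mm/day
NIR = 2 * 26 = 52 mm

52.0000 mm


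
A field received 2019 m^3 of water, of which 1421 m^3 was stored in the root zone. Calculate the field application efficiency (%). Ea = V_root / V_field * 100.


Ea = V_root / V_field * 100 = 1421 / 2019 * 100 = 70.3814%

70.3814 %


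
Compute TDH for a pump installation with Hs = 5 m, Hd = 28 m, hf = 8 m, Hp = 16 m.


TDH = Hs + Hd + hf + Hp = 5 + 28 + 8 + 16 = 57

57 m


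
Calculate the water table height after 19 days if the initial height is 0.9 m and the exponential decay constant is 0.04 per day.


m = m0 * exp(-k*t)
m = 0.9 * exp(-0.04 * 19)
m = 0.9 * exp(-0.7600)

0.4209 m


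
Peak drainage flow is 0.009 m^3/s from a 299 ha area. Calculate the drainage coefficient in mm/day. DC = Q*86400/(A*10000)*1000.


DC = Q * 86400 / (A * 10000) * 1000
DC = 0.009 * 86400 / (299 * 10000) * 1000
DC = 777600.0000 / 2990000

0.2601 mm/day


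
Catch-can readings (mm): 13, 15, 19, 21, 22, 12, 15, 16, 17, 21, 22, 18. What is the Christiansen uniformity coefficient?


mean = 17.583333 mm
MAD = 2.916667 mm
CU = (1 - 2.916667/17.583333)*100

83.4123 %


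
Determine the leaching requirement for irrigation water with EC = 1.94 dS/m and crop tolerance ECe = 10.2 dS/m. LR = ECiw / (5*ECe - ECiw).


LR = ECiw / (5*ECe - ECiw)
LR = 1.94 / (5*10.2 - 1.94)
LR = 1.94 / 49.0600

0.0395


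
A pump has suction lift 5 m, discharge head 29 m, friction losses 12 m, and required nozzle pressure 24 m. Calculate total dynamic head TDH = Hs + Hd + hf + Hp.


TDH = Hs + Hd + hf + Hp = 5 + 29 + 12 + 24 = 70

70 m


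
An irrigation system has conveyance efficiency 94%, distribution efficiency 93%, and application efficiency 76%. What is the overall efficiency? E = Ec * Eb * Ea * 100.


Ec = 0.94, Eb = 0.93, Ea = 0.76
E = 0.94 * 0.93 * 0.76 * 100 = 66.4392%

66.4392 %


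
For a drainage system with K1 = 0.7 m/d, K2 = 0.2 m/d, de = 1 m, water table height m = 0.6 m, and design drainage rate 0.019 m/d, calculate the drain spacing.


S^2 = 8*K2*de*m/q + 4*K1*m^2/q
S^2 = 8*0.2*1*0.6/0.019 + 4*0.7*0.6^2/0.019
S = sqrt(103.5789)

10.1774 m


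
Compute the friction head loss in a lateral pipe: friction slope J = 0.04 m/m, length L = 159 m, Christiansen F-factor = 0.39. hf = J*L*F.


hf = J * L * F = 0.04 * 159 * 0.39 = 2.4804 m

2.4804 m


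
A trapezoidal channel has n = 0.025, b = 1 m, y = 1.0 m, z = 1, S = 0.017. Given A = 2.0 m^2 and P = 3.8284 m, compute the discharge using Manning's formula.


R = A/P = 2.0/3.8284 = 0.522411
Q = (1/0.025) * 2.0 * 0.522411^(2/3) * 0.017^0.5

6.7659 m^3/s


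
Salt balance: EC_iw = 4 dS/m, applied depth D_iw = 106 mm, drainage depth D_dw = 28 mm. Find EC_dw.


EC_dw = EC_iw * D_iw / D_dw
EC_dw = 4 * 106 / 28
EC_dw = 424 / 28

15.1429 dS/m


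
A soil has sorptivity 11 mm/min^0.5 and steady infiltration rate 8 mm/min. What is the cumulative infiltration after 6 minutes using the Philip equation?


F = S*sqrt(t) + A*t
F = 11*sqrt(6) + 8*6
F = 11*2.449490 + 48

74.9444 mm


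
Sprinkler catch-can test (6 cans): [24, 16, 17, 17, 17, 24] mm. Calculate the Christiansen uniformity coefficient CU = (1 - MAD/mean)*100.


mean = 19.166667 mm
MAD = 3.222222 mm
CU = (1 - 3.222222/19.166667)*100

83.1884 %


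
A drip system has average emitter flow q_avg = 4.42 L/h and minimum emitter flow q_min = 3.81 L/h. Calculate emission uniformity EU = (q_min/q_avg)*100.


EU = (q_min/q_avg)*100 = (3.81/4.42)*100 = 86.1991%

86.1991 %


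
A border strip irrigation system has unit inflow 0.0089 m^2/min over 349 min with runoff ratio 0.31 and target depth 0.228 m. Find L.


L = q*t/((1+r)*Z)
L = 0.0089*349/((1+0.31)*0.228)
L = 3.1061/0.29868

10.3994 m


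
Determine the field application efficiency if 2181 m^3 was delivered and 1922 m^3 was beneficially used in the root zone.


Ea = V_root / V_field * 100 = 1922 / 2181 * 100 = 88.1247%

88.1247 %


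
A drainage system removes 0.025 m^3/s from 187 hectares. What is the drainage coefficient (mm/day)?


DC = Q * 86400 / (A * 10000) * 1000
DC = 0.025 * 86400 / (187 * 10000) * 1000
DC = 2160000.0000 / 1870000

1.1551 mm/day


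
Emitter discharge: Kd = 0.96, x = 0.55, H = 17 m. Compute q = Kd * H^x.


q = Kd * H^x = 0.96 * 17^0.55 = 0.96 * 4.750583

4.5606 L/h


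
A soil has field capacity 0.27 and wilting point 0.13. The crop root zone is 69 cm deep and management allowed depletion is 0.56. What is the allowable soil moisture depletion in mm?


SMD = (FC - PWP) * d * MAD * 10
SMD = (0.27 - 0.13) * 69 * 0.56 * 10
SMD = 0.1400 * 69 * 0.56 * 10

54.0960 mm


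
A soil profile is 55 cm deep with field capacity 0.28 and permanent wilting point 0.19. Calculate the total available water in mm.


AWC = (FC - PWP) * d * 10
AWC = (0.28 - 0.19) * 55 * 10
AWC = 0.0900 * 55 * 10

49.5000 mm


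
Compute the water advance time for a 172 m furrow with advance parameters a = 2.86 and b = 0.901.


t = (L/a)^(1/b)
t = (172/2.86)^(1/0.901)
t = 60.139860^(1/0.901)

94.3307 min


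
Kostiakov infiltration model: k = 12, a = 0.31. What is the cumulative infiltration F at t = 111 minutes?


F = k * t^a = 12 * 111^0.31
F = 12 * 4.305763

51.6692 mm


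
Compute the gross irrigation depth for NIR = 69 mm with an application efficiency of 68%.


Ea = 68% = 0.68
GID = NIR / Ea = 69 / 0.68 = 101.4706 mm

101.4706 mm


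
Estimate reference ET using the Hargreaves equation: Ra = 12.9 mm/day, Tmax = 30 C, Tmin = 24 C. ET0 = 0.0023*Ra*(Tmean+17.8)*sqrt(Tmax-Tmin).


Tmean = (Tmax + Tmin)/2 = (30 + 24)/2 = 27.0
ET0 = 0.0023 * 12.9 * (27.0 + 17.8) * sqrt(30 - 24)
ET0 = 0.0023 * 12.9 * 44.8 * 2.449490

3.2559 mm/day


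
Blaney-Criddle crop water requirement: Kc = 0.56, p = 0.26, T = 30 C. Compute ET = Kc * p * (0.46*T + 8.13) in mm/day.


ET = Kc * p * (0.46*T + 8.13)
ET = 0.56 * 0.26 * (0.46*30 + 8.13)
ET = 0.56 * 0.26 * 21.9300

3.1930 mm/day


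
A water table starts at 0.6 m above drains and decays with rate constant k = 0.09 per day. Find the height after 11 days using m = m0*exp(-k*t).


m = m0 * exp(-k*t)
m = 0.6 * exp(-0.09 * 11)
m = 0.6 * exp(-0.9900)

0.2229 m


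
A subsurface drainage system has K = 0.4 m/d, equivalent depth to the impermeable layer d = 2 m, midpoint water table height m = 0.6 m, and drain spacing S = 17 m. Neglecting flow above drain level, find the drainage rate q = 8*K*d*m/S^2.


q = 8*K*d*m/S^2
q = 8*0.4*2*0.6/17^2
q = 3.8400 / 289

0.0133 m/d


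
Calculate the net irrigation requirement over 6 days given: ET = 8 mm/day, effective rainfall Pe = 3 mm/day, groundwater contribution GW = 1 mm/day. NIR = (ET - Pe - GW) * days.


Daily deficit = ET - Pe - GW = 8 - 3 - 1 = 4 mm/day
NIR = 4 * 6 = 24 mm

24.0000 mm


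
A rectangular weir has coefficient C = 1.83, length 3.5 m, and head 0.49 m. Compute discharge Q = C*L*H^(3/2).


Q = C * L * H^(3/2) = 1.83 * 3.5 * 0.49^1.5 = 1.83 * 3.5 * 0.343000

2.1969 m^3/s


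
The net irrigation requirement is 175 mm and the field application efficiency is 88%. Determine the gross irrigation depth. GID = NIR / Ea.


Ea = 88% = 0.88
GID = NIR / Ea = 175 / 0.88 = 198.8636 mm

198.8636 mm


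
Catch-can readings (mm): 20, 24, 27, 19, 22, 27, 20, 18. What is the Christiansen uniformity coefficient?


mean = 22.125000 mm
MAD = 2.906250 mm
CU = (1 - 2.906250/22.125000)*100

86.8644 %


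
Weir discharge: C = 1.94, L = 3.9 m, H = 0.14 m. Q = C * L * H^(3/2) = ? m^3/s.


Q = C * L * H^(3/2) = 1.94 * 3.9 * 0.14^1.5 = 1.94 * 3.9 * 0.052383

0.3963 m^3/s


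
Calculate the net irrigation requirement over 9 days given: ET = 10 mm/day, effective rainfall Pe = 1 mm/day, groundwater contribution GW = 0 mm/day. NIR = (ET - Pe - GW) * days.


Daily deficit = ET - Pe - GW = 10 - 1 - 0 = 9 mm/day
NIR = 9 * 9 = 81 mm

81.0000 mm


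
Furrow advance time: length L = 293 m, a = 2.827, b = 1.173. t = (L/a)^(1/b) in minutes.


t = (L/a)^(1/b)
t = (293/2.827)^(1/1.173)
t = 103.643438^(1/1.173)

52.2732 min


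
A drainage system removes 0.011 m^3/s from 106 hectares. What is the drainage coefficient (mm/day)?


DC = Q * 86400 / (A * 10000) * 1000
DC = 0.011 * 86400 / (106 * 10000) * 1000
DC = 950400.0000 / 1060000

0.8966 mm/day


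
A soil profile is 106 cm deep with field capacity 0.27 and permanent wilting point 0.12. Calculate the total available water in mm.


AWC = (FC - PWP) * d * 10
AWC = (0.27 - 0.12) * 106 * 10
AWC = 0.1500 * 106 * 10

159.0000 mm


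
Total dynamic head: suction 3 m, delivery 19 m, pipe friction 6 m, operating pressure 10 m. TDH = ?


TDH = Hs + Hd + hf + Hp = 3 + 19 + 6 + 10 = 38

38 m


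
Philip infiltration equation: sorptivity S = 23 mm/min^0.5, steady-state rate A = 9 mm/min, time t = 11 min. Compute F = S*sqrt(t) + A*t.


F = S*sqrt(t) + A*t
F = 23*sqrt(11) + 9*11
F = 23*3.316625 + 99

175.2824 mm


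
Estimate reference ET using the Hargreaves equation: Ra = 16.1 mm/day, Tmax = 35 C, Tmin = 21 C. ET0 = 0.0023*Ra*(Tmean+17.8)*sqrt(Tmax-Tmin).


Tmean = (Tmax + Tmin)/2 = (35 + 21)/2 = 28.0
ET0 = 0.0023 * 16.1 * (28.0 + 17.8) * sqrt(35 - 21)
ET0 = 0.0023 * 16.1 * 45.8 * 3.741657

6.3458 mm/day


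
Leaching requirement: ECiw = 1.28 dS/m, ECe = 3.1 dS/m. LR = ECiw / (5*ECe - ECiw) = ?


LR = ECiw / (5*ECe - ECiw)
LR = 1.28 / (5*3.1 - 1.28)
LR = 1.28 / 14.2200

0.0900


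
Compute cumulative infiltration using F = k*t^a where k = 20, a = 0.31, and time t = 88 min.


F = k * t^a = 20 * 88^0.31
F = 20 * 4.006726

80.1345 mm


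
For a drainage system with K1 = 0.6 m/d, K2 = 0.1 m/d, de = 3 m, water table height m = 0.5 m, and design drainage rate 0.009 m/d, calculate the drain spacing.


S^2 = 8*K2*de*m/q + 4*K1*m^2/q
S^2 = 8*0.1*3*0.5/0.009 + 4*0.6*0.5^2/0.009
S = sqrt(200.0000)

14.1421 m


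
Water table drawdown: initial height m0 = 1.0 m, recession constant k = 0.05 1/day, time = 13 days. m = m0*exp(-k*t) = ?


m = m0 * exp(-k*t)
m = 1.0 * exp(-0.05 * 13)
m = 1.0 * exp(-0.6500)

0.5220 m


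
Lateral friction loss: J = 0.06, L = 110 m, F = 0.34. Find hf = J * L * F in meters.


hf = J * L * F = 0.06 * 110 * 0.34 = 2.2440 m

2.2440 m


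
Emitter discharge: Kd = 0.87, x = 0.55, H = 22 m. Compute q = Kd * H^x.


q = Kd * H^x = 0.87 * 22^0.55 = 0.87 * 5.474349

4.7627 L/h


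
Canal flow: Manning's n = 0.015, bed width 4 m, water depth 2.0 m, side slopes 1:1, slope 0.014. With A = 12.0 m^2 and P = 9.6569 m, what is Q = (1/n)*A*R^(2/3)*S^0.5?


R = A/P = 12.0/9.6569 = 1.242635
Q = (1/0.015) * 12.0 * 1.242635^(2/3) * 0.014^0.5

109.4082 m^3/s


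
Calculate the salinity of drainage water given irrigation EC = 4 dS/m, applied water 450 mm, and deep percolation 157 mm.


EC_dw = EC_iw * D_iw / D_dw
EC_dw = 4 * 450 / 157
EC_dw = 1800 / 157

11.4650 dS/m


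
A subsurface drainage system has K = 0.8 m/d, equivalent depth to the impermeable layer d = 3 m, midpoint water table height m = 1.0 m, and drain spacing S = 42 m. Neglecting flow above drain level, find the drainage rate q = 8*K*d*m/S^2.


q = 8*K*d*m/S^2
q = 8*0.8*3*1.0/42^2
q = 19.2000 / 1764

0.0109 m/d


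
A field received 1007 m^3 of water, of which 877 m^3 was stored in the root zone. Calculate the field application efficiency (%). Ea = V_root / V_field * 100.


Ea = V_root / V_field * 100 = 877 / 1007 * 100 = 87.0904%

87.0904 %


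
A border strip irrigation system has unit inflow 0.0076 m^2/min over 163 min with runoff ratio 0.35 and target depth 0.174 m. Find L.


L = q*t/((1+r)*Z)
L = 0.0076*163/((1+0.35)*0.174)
L = 1.2388/0.2349

5.2737 m


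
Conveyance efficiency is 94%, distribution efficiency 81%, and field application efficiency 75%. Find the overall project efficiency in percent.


Ec = 0.94, Eb = 0.81, Ea = 0.75
E = 0.94 * 0.81 * 0.75 * 100 = 57.1050%

57.1050 %


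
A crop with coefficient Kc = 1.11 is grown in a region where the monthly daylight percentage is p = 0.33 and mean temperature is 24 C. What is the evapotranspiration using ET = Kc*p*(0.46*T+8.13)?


ET = Kc * p * (0.46*T + 8.13)
ET = 1.11 * 0.33 * (0.46*24 + 8.13)
ET = 1.11 * 0.33 * 19.1700

7.0220 mm/day


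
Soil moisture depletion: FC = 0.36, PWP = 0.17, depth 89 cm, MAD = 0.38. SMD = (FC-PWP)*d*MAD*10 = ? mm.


SMD = (FC - PWP) * d * MAD * 10
SMD = (0.36 - 0.17) * 89 * 0.38 * 10
SMD = 0.1900 * 89 * 0.38 * 10

64.2580 mm


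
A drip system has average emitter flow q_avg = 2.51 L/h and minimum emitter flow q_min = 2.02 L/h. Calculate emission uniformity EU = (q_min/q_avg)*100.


EU = (q_min/q_avg)*100 = (2.02/2.51)*100 = 80.4781%

80.4781 %


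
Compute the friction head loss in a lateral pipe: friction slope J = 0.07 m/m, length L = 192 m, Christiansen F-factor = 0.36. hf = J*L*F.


hf = J * L * F = 0.07 * 192 * 0.36 = 4.8384 m

4.8384 m


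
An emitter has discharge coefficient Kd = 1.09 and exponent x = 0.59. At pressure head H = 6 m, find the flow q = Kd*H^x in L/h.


q = Kd * H^x = 1.09 * 6^0.59 = 1.09 * 2.878122

3.1372 L/h


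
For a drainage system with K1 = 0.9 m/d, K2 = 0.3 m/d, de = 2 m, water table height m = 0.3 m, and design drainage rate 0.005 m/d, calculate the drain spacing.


S^2 = 8*K2*de*m/q + 4*K1*m^2/q
S^2 = 8*0.3*2*0.3/0.005 + 4*0.9*0.3^2/0.005
S = sqrt(352.8000)

18.7830 m


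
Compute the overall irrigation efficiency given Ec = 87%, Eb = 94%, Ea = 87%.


Ec = 0.87, Eb = 0.94, Ea = 0.87
E = 0.87 * 0.94 * 0.87 * 100 = 71.1486%

71.1486 %


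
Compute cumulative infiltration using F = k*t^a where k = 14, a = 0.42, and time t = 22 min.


F = k * t^a = 14 * 22^0.42
F = 14 * 3.662836

51.2797 mm


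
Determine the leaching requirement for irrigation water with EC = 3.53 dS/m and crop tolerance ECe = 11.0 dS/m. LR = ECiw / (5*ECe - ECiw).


LR = ECiw / (5*ECe - ECiw)
LR = 3.53 / (5*11.0 - 3.53)
LR = 3.53 / 51.4700

0.0686


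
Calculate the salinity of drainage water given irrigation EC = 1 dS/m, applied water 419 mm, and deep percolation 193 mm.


EC_dw = EC_iw * D_iw / D_dw
EC_dw = 1 * 419 / 193
EC_dw = 419 / 193

2.1710 dS/m


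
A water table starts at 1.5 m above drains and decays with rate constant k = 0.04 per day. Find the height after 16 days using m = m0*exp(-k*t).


m = m0 * exp(-k*t)
m = 1.5 * exp(-0.04 * 16)
m = 1.5 * exp(-0.6400)

0.7909 m


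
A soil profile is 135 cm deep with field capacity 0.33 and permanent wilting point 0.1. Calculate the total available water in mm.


AWC = (FC - PWP) * d * 10
AWC = (0.33 - 0.1) * 135 * 10
AWC = 0.2300 * 135 * 10

310.5000 mm


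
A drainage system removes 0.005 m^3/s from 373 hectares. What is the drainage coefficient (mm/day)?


DC = Q * 86400 / (A * 10000) * 1000
DC = 0.005 * 86400 / (373 * 10000) * 1000
DC = 432000.0000 / 3730000

0.1158 mm/day


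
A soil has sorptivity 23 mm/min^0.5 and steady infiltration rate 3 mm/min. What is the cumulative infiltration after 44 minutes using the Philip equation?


F = S*sqrt(t) + A*t
F = 23*sqrt(44) + 3*44
F = 23*6.633250 + 132

284.5648 mm


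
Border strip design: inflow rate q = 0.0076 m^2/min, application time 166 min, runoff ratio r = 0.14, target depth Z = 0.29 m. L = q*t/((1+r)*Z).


L = q*t/((1+r)*Z)
L = 0.0076*166/((1+0.14)*0.29)
L = 1.2616/0.3306

3.8161 m


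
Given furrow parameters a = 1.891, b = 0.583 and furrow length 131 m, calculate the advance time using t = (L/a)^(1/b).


t = (L/a)^(1/b)
t = (131/1.891)^(1/0.583)
t = 69.275516^(1/0.583)

1435.7660 min


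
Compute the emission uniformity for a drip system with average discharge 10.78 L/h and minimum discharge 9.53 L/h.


EU = (q_min/q_avg)*100 = (9.53/10.78)*100 = 88.4045%

88.4045 %


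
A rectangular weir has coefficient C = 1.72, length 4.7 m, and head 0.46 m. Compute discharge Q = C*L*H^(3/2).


Q = C * L * H^(3/2) = 1.72 * 4.7 * 0.46^1.5 = 1.72 * 4.7 * 0.311987

2.5221 m^3/s


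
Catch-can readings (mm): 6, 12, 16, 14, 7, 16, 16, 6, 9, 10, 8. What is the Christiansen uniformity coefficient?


mean = 10.909091 mm
MAD = 3.537190 mm
CU = (1 - 3.537190/10.909091)*100

67.5758 %


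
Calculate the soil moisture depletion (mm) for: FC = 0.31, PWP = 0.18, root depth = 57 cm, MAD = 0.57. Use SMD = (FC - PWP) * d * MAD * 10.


SMD = (FC - PWP) * d * MAD * 10
SMD = (0.31 - 0.18) * 57 * 0.57 * 10
SMD = 0.1300 * 57 * 0.57 * 10

42.2370 mm


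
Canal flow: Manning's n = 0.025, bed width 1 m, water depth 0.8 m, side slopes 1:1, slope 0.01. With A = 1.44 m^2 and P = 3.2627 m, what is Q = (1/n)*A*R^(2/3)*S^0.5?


R = A/P = 1.44/3.2627 = 0.441352
Q = (1/0.025) * 1.44 * 0.441352^(2/3) * 0.01^0.5

3.3390 m^3/s


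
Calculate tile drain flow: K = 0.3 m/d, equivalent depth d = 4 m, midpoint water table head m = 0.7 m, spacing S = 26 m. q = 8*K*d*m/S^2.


q = 8*K*d*m/S^2
q = 8*0.3*4*0.7/26^2
q = 6.7200 / 676

0.0099 m/d


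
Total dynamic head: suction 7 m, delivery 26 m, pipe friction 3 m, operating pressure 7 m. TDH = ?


TDH = Hs + Hd + hf + Hp = 7 + 26 + 3 + 7 = 43

43 m


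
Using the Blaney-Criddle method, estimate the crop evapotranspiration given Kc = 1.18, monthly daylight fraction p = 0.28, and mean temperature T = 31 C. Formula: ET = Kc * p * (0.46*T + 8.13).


ET = Kc * p * (0.46*T + 8.13)
ET = 1.18 * 0.28 * (0.46*31 + 8.13)
ET = 1.18 * 0.28 * 22.3900

7.3977 mm/day


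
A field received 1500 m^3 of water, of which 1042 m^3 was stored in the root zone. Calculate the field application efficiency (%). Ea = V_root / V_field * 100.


Ea = V_root / V_field * 100 = 1042 / 1500 * 100 = 69.4667%

69.4667 %


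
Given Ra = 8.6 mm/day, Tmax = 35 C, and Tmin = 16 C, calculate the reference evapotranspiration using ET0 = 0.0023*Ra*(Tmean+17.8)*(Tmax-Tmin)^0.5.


Tmean = (Tmax + Tmin)/2 = (35 + 16)/2 = 25.5
ET0 = 0.0023 * 8.6 * (25.5 + 17.8) * sqrt(35 - 16)
ET0 = 0.0023 * 8.6 * 43.3 * 4.358899

3.7333 mm/day


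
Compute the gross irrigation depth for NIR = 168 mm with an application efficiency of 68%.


Ea = 68% = 0.68
GID = NIR / Ea = 168 / 0.68 = 247.0588 mm

247.0588 mm


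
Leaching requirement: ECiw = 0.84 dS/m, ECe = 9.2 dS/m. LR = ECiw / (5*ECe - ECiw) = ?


LR = ECiw / (5*ECe - ECiw)
LR = 0.84 / (5*9.2 - 0.84)
LR = 0.84 / 45.1600

0.0186


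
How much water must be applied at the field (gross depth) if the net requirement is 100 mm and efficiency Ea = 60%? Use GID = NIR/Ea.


Ea = 60% = 0.6
GID = NIR / Ea = 100 / 0.6 = 166.6667 mm

166.6667 mm


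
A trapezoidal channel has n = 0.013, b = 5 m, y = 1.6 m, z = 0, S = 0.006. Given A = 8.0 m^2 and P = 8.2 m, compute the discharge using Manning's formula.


R = A/P = 8.0/8.2 = 0.975610
Q = (1/0.013) * 8.0 * 0.975610^(2/3) * 0.006^0.5

46.8892 m^3/s


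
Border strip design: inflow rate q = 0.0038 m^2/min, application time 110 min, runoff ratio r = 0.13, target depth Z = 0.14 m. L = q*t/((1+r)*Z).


L = q*t/((1+r)*Z)
L = 0.0038*110/((1+0.13)*0.14)
L = 0.418/0.1582

2.6422 m


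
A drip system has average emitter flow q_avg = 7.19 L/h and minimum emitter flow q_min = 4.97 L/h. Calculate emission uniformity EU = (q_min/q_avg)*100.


EU = (q_min/q_avg)*100 = (4.97/7.19)*100 = 69.1238%

69.1238 %


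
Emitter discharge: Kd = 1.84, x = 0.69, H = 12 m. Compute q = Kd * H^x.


q = Kd * H^x = 1.84 * 12^0.69 = 1.84 * 5.554373

10.2200 L/h


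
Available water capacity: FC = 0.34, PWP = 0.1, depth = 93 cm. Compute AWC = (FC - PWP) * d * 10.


AWC = (FC - PWP) * d * 10
AWC = (0.34 - 0.1) * 93 * 10
AWC = 0.2400 * 93 * 10

223.2000 mm


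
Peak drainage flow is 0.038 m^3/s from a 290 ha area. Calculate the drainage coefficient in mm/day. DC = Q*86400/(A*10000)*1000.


DC = Q * 86400 / (A * 10000) * 1000
DC = 0.038 * 86400 / (290 * 10000) * 1000
DC = 3283200.0000 / 2900000

1.1321 mm/day


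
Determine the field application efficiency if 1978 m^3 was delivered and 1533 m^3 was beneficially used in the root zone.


Ea = V_root / V_field * 100 = 1533 / 1978 * 100 = 77.5025%

77.5025 %


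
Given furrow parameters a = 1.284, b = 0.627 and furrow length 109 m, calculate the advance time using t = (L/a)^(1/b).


t = (L/a)^(1/b)
t = (109/1.284)^(1/0.627)
t = 84.890966^(1/0.627)

1192.1588 min


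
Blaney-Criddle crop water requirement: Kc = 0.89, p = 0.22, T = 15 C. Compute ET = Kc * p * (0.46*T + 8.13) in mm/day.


ET = Kc * p * (0.46*T + 8.13)
ET = 0.89 * 0.22 * (0.46*15 + 8.13)
ET = 0.89 * 0.22 * 15.0300

2.9429 mm/day


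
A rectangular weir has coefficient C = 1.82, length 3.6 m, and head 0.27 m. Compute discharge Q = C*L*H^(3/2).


Q = C * L * H^(3/2) = 1.82 * 3.6 * 0.27^1.5 = 1.82 * 3.6 * 0.140296

0.9192 m^3/s


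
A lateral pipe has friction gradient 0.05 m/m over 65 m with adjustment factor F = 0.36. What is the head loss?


hf = J * L * F = 0.05 * 65 * 0.36 = 1.1700 m

1.1700 m


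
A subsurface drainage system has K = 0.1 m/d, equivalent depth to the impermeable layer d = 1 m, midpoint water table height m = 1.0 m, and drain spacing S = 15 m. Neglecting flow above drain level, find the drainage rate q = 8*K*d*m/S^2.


q = 8*K*d*m/S^2
q = 8*0.1*1*1.0/15^2
q = 0.8000 / 225

0.0036 m/d


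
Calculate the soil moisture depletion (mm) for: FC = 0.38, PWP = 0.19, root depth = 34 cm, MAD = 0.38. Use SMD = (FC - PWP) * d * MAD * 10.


SMD = (FC - PWP) * d * MAD * 10
SMD = (0.38 - 0.19) * 34 * 0.38 * 10
SMD = 0.1900 * 34 * 0.38 * 10

24.5480 mm


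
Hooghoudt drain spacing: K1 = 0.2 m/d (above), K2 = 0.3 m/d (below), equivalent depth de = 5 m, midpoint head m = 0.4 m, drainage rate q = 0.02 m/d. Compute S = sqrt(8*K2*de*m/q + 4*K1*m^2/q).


S^2 = 8*K2*de*m/q + 4*K1*m^2/q
S^2 = 8*0.3*5*0.4/0.02 + 4*0.2*0.4^2/0.02
S = sqrt(246.4000)

15.6971 m


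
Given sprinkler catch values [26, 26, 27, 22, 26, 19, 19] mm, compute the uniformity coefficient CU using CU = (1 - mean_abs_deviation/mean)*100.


mean = 23.571429 mm
MAD = 3.061224 mm
CU = (1 - 3.061224/23.571429)*100

87.0130 %


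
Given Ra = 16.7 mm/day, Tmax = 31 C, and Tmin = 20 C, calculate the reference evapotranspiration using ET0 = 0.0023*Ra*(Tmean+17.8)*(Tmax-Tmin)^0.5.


Tmean = (Tmax + Tmin)/2 = (31 + 20)/2 = 25.5
ET0 = 0.0023 * 16.7 * (25.5 + 17.8) * sqrt(31 - 20)
ET0 = 0.0023 * 16.7 * 43.3 * 3.316625

5.5161 mm/day


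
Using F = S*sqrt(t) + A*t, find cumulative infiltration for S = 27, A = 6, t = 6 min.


F = S*sqrt(t) + A*t
F = 27*sqrt(6) + 6*6
F = 27*2.449490 + 36

102.1362 mm


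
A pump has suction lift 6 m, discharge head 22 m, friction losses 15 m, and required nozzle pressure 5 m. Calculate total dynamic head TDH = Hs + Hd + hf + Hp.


TDH = Hs + Hd + hf + Hp = 6 + 22 + 15 + 5 = 48

48 m


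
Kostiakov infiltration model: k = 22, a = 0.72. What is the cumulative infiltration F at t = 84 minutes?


F = k * t^a = 22 * 84^0.72
F = 22 * 24.292996

534.4459 mm


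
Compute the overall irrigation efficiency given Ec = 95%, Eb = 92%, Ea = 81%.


Ec = 0.95, Eb = 0.92, Ea = 0.81
E = 0.95 * 0.92 * 0.81 * 100 = 70.7940%

70.7940 %
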